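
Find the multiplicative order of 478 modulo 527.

120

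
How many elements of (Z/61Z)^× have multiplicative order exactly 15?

8

φ(61) = 61 − 1 = 60 = 2^2 · 3 · 5.
Since (Z/61Z)^× is cyclic of order 60, the number of elements of order d is φ(d) when d | 60 and 0 otherwise.
15 = 3 · 5 divides 60, and φ(15) = 8.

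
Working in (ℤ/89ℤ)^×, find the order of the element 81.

ord(81) | φ(89) = 89 − 1 = 88 = 2^3 · 11.
Divisors of 88: 1, 2, 4, 8, 11, 22, 44, 88.
Test each divisor d:
81^1 ≡ 81
81^2 ≡ 64
81^4 ≡ 2
81^8 ≡ 4
81^11 ≡ 88
81^22 ≡ 1
So ord_89(81) = 22.

22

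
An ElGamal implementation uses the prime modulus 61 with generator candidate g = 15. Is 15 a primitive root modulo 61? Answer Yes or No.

No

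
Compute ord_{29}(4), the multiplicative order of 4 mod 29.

14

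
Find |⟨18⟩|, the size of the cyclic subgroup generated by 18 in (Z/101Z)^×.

100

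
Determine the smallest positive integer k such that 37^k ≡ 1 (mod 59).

The order of 37 must divide φ(59) = 59 − 1 = 58 = 2 · 29.
Divisors of 58: 1, 2, 29, 58.
Test each divisor d:
37^1 ≡ 37
37^2 ≡ 12
37^29 ≡ 58
37^58 ≡ 1
Therefore the multiplicative order of 37 modulo 59 is 58.

58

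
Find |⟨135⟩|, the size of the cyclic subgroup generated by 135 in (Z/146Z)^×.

72

By Lagrange's theorem, ord_146(135) divides φ(146) = φ(2)·φ(73) = 1·72 = 72 = 2^3 · 3^2.
Divisors of 72: 1, 2, 3, 4, 6, 8, 9, 12, 18, 24, 36, 72.
Compute 135^d (mod 146) for the divisors d until we hit 1:
135^1 ≡ 135 (mod 146)
135^2 ≡ 121 (mod 146)
135^3 ≡ 129 (mod 146)
135^4 ≡ 41 (mod 146)
135^6 ≡ 143 (mod 146)
135^8 ≡ 75 (mod 146)
135^9 ≡ 51 (mod 146)
135^12 ≡ 9 (mod 146)
135^18 ≡ 119 (mod 146)
135^24 ≡ 81 (mod 146)
135^36 ≡ 145 (mod 146)
135^72 ≡ 1 (mod 146) ✓
The smallest such exponent is 72, so the order of 135 is 72.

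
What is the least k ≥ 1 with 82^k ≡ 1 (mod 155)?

60

Since 82 ∈ (Z/155Z)^×, its order divides φ(155) = φ(5·31) = (5−1)·(31−1) = 4·30 = 120 = 2^3 · 3 · 5.
Divisors of 120: 1, 2, 3, 4, 5, 6, 8, 10, 12, 15, 20, 24, 30, 40, 60, 120.
Check 82^d mod 155 for each divisor in increasing order:
82^1 ≡ 82
82^2 ≡ 59
82^3 ≡ 33
82^4 ≡ 71
82^5 ≡ 87
82^6 ≡ 4
82^8 ≡ 81
82^10 ≡ 129
82^12 ≡ 16
82^15 ≡ 63
82^20 ≡ 56
82^24 ≡ 101
82^30 ≡ 94
82^40 ≡ 36
82^60 ≡ 1
Hence ord(82) = 60.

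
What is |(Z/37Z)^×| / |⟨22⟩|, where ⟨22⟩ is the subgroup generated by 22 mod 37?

1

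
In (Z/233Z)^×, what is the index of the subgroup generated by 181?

2

ord(181) | φ(233) = 233 − 1 = 232 = 2^3 · 29.
Divisors of 232: 1, 2, 4, 8, 29, 58, 116, 232.
Evaluate successive powers at the divisors of 232:
181^1 ≡ 181 (mod 233)
181^2 ≡ 141 (mod 233)
181^4 ≡ 76 (mod 233)
181^8 ≡ 184 (mod 233)
181^29 ≡ 144 (mod 233)
181^58 ≡ 232 (mod 233)
181^116 ≡ 1 (mod 233) ✓
Thus |⟨181⟩| = ord(181) = 116.
Index = |(Z/233Z)^×| / |⟨181⟩| = 232 / 116 = 2.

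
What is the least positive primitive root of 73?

5

φ(73) = 73 − 1 = 72 = 2^3 · 3^2.
g is a primitive root iff g^(72/q) ≢ 1 (mod 73) for each prime q ∈ {2, 3}.
g = 2: 2^36 ≡ 1 — hits 1, so not a primitive root.
g = 3: 3^36 ≡ 1 — hits 1, so not a primitive root.
g = 4: 4^36 ≡ 1 — hits 1, so not a primitive root.
g = 5: 5^36 ≡ 72; 5^24 ≡ 8 — none is 1, so 5 is a primitive root.
The smallest primitive root modulo 73 is 5.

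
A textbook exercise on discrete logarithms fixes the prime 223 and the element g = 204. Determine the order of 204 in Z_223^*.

222

By Lagrange's theorem, ord_223(204) divides φ(223) = 223 − 1 = 222 = 2 · 3 · 37.
Divisors of 222: 1, 2, 3, 6, 37, 74, 111, 222.
Test each divisor d:
204^1 ≡ 204 (mod 223)
204^2 ≡ 138 (mod 223)
204^3 ≡ 54 (mod 223)
204^6 ≡ 17 (mod 223)
204^37 ≡ 184 (mod 223)
204^74 ≡ 183 (mod 223)
204^111 ≡ 222 (mod 223)
204^222 ≡ 1 (mod 223) ✓
So ord_223(204) = 222.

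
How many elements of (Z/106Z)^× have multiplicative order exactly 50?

0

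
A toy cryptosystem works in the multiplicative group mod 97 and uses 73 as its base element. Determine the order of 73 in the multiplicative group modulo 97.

24

By Lagrange's theorem, ord_97(73) divides φ(97) = 97 − 1 = 96 = 2^5 · 3.
Divisors of 96: 1, 2, 3, 4, 6, 8, 12, 16, 24, 32, 48, 96.
Check 73^d mod 97 for each divisor in increasing order:
73^1 ≡ 73
73^2 ≡ 91
73^3 ≡ 47
73^4 ≡ 36
73^6 ≡ 75
73^8 ≡ 35
73^12 ≡ 96
73^16 ≡ 61
73^24 ≡ 1
Therefore the multiplicative order of 73 modulo 97 is 24.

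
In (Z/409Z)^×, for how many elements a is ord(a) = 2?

φ(409) = 409 − 1 = 408 = 2^3 · 3 · 17.
(Z/409Z)^× is cyclic (|G| = 408); a cyclic group of order m has exactly φ(d) elements of each order d | m, and none otherwise.
2 | 408, and φ(2) = 2 − 1 = 1.

1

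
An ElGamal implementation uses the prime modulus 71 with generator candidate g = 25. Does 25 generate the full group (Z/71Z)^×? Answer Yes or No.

No

φ(71) = 71 − 1 = 70 = 2 · 5 · 7.
An element g generates (Z/71Z)^× iff g^(70/q) ≢ 1 (mod 71) for each prime q ∈ {2, 5, 7}.
25^35 ≡ 1 (mod 71)  [q = 2: ≡ 1 ✗]
25^14 ≡ 54 (mod 71)  [q = 5: ≢ 1 ✓]
25^10 ≡ 1 (mod 71)  [q = 7: ≡ 1 ✗]
Since 25^35 ≡ 1, the order of 25 divides 35 < 70, so 25 is not a primitive root.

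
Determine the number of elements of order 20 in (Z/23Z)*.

0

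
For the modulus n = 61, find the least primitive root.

2

φ(61) = 61 − 1 = 60 = 2^2 · 3 · 5.
Test candidates g = 2, 3, … against the prime factors q ∈ {2, 3, 5} of φ(61): g is a generator iff g^(60/q) ≢ 1 for every such q.
g = 2: 2^30 ≡ 60; 2^20 ≡ 47; 2^12 ≡ 9 — none is 1, so 2 is a primitive root.
The smallest primitive root modulo 61 is 2.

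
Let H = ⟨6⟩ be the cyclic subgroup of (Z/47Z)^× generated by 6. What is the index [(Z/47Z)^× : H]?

2

ord(6) | φ(47) = 47 − 1 = 46 = 2 · 23.
Divisors of 46: 1, 2, 23, 46.
Evaluate successive powers at the divisors of 46:
6^1 ≡ 6 (mod 47)
6^2 ≡ 36 (mod 47)
6^23 ≡ 1 (mod 47) ✓
So ord_47(6) = 23, hence |⟨6⟩| = 23.
Index = |(Z/47Z)^×| / |⟨6⟩| = 46 / 23 = 2.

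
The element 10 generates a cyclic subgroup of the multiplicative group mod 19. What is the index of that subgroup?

1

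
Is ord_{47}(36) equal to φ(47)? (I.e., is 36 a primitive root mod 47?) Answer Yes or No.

φ(47) = 47 − 1 = 46 = 2 · 23.
Test 36^(46/q) mod 47 for each prime factor q of 46:
36^23 ≡ 1 (mod 47)  [q = 2: ≡ 1 ✗]
36^2 ≡ 27 (mod 47)  [q = 23: ≢ 1 ✓]
36^23 ≡ 1 shows ord(36) | 23, strictly less than φ(47); not a primitive root.

No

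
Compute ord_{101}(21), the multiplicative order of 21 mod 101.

50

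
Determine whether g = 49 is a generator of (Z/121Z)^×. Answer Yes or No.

No

φ(121) = φ(11^2) = 11·(11−1) = 110 = 2 · 5 · 11.
An element g generates (Z/121Z)^× iff g^(110/q) ≢ 1 (mod 121) for each prime q ∈ {2, 5, 11}.
49^55 ≡ 1 (mod 121)  [q = 2: ≡ 1 ✗]
49^22 ≡ 3 (mod 121)  [q = 5: ≢ 1 ✓]
49^10 ≡ 45 (mod 121)  [q = 11: ≢ 1 ✓]
The check at q = 2 fails, so 49 generates a proper subgroup.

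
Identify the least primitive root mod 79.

3

φ(79) = 79 − 1 = 78 = 2 · 3 · 13.
g is a primitive root iff g^(78/q) ≢ 1 (mod 79) for each prime q ∈ {2, 3, 13}.
g = 2: 2^39 ≡ 1 — hits 1, so not a primitive root.
g = 3: 3^39 ≡ 78; 3^26 ≡ 23; 3^6 ≡ 18 — none is 1, so 3 is a primitive root.
The smallest primitive root modulo 79 is 3.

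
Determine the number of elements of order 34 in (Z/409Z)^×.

16

φ(409) = 409 − 1 = 408 = 2^3 · 3 · 17.
(Z/409Z)^× is cyclic (|G| = 408); a cyclic group of order m has exactly φ(d) elements of each order d | m, and none otherwise.
34 = 2 · 17 divides 408, and φ(34) = 16.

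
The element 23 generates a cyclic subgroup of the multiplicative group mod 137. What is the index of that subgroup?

1

ord(23) | φ(137) = 137 − 1 = 136 = 2^3 · 17.
Divisors of 136: 1, 2, 4, 8, 17, 34, 68, 136.
Test each divisor d:
23^1 ≡ 23 (mod 137)
23^2 ≡ 118 (mod 137)
23^4 ≡ 87 (mod 137)
23^8 ≡ 34 (mod 137)
23^17 ≡ 10 (mod 137)
23^34 ≡ 100 (mod 137)
23^68 ≡ 136 (mod 137)
23^136 ≡ 1 (mod 137) ✓
The order of 23 is 136, so the subgroup it generates has 136 elements.
[(Z/137Z)^× : ⟨23⟩] = 136/136 = 1.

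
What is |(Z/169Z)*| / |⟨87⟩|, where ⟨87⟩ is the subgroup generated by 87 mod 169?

ord(87) | φ(169) = φ(13^2) = 13·(13−1) = 156 = 2^2 · 3 · 13.
Divisors of 156: 1, 2, 3, 4, 6, 12, 13, 26, 39, 52, 78, 156.
Evaluate successive powers at the divisors of 156:
87^1 ≡ 87
87^2 ≡ 133
87^3 ≡ 79
87^4 ≡ 113
87^6 ≡ 157
87^12 ≡ 144
87^13 ≡ 22
87^26 ≡ 146
87^39 ≡ 1
The order of 87 is 39, so the subgroup it generates has 39 elements.
The index is φ(169) / ord(87) = 156 / 39 = 4.

4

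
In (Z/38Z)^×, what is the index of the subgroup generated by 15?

ord(15) | φ(38) = φ(2)·φ(19) = 1·18 = 18 = 2 · 3^2.
Divisors of 18: 1, 2, 3, 6, 9, 18.
Compute 15^d (mod 38) for the divisors d until we hit 1:
15^1 ≡ 15 (mod 38)
15^2 ≡ 35 (mod 38)
15^3 ≡ 31 (mod 38)
15^6 ≡ 11 (mod 38)
15^9 ≡ 37 (mod 38)
15^18 ≡ 1 (mod 38) ✓
The order of 15 is 18, so the subgroup it generates has 18 elements.
The index is φ(38) / ord(15) = 18 / 18 = 1.

1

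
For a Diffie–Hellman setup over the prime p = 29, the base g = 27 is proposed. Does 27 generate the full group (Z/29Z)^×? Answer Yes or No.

Yes

φ(29) = 29 − 1 = 28 = 2^2 · 7.
27 is a primitive root mod 29 iff 27^(φ(29)/q) ≢ 1 for every prime q | φ(29), i.e. q ∈ {2, 7}.
27^14 ≡ 28 (mod 29)  [q = 2: ≢ 1 ✓]
27^4 ≡ 16 (mod 29)  [q = 7: ≢ 1 ✓]
Every test exponent gives a nontrivial residue, hence 27 generates the full group.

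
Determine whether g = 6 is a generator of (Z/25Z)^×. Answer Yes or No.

No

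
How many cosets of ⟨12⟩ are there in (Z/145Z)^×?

Since 12 ∈ (Z/145Z)^×, its order divides φ(145) = φ(5·29) = (5−1)·(29−1) = 4·28 = 112 = 2^4 · 7.
Divisors of 112: 1, 2, 4, 7, 8, 14, 16, 28, 56, 112.
Evaluate successive powers at the divisors of 112:
12^1 ≡ 12 (mod 145)
12^2 ≡ 144 (mod 145)
12^4 ≡ 1 (mod 145) ✓
Thus |⟨12⟩| = ord(12) = 4.
The index is φ(145) / ord(12) = 112 / 4 = 28.

28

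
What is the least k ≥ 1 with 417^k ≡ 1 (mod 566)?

The order of 417 must divide φ(566) = φ(2)·φ(283) = 1·282 = 282 = 2 · 3 · 47.
Divisors of 282: 1, 2, 3, 6, 47, 94, 141, 282.
Evaluate successive powers at the divisors of 282:
417^1 ≡ 417 (mod 566)
417^2 ≡ 127 (mod 566)
417^3 ≡ 321 (mod 566)
417^6 ≡ 29 (mod 566)
417^47 ≡ 1 (mod 566) ✓
The smallest such exponent is 47, so the order of 417 is 47.

47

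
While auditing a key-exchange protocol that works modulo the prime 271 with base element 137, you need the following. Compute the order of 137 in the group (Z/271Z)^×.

ord(137) | φ(271) = 271 − 1 = 270 = 2 · 3^3 · 5.
Divisors of 270: 1, 2, 3, 5, 6, 9, 10, 15, 18, 27, 30, 45, 54, 90, 135, 270.
Check 137^d mod 271 for each divisor in increasing order:
137^1 ≡ 137 (mod 271)
137^2 ≡ 70 (mod 271)
137^3 ≡ 105 (mod 271)
137^5 ≡ 33 (mod 271)
137^6 ≡ 185 (mod 271)
137^9 ≡ 184 (mod 271)
137^10 ≡ 5 (mod 271)
137^15 ≡ 165 (mod 271)
137^18 ≡ 252 (mod 271)
137^27 ≡ 27 (mod 271)
137^30 ≡ 125 (mod 271)
137^45 ≡ 29 (mod 271)
137^54 ≡ 187 (mod 271)
137^90 ≡ 28 (mod 271)
137^135 ≡ 270 (mod 271)
137^270 ≡ 1 (mod 271) ✓
The smallest such exponent is 270, so the order of 137 is 270.

270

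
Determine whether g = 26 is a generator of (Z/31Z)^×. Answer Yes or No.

No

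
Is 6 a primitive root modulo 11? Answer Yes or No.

Yes

φ(11) = 11 − 1 = 10 = 2 · 5.
Test 6^(10/q) mod 11 for each prime factor q of 10:
6^5 ≡ 10 (mod 11)  [q = 2: ≢ 1 ✓]
6^2 ≡ 3 (mod 11)  [q = 5: ≢ 1 ✓]
All checks pass, so 6 has order 10 and is a primitive root modulo 11.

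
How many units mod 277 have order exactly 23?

22

φ(277) = 277 − 1 = 276 = 2^2 · 3 · 23.
In a cyclic group of order 276, there are φ(d) elements of order d for each divisor d of 276, and zero for non-divisors.
23 | 276, and φ(23) = 23 − 1 = 22.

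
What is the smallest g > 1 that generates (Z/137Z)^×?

3

φ(137) = 137 − 1 = 136 = 2^3 · 17.
g is a primitive root iff g^(136/q) ≢ 1 (mod 137) for each prime q ∈ {2, 17}.
g = 2: 2^68 ≡ 1 — hits 1, so not a primitive root.
g = 3: 3^68 ≡ 136; 3^8 ≡ 122 — none is 1, so 3 is a primitive root.
Hence the least primitive root of 137 is 3.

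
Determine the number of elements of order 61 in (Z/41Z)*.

φ(41) = 41 − 1 = 40 = 2^3 · 5.
(Z/41Z)^× is cyclic (|G| = 40); a cyclic group of order m has exactly φ(d) elements of each order d | m, and none otherwise.
Here 40 is not a multiple of 61, so there are no elements of order 61.

0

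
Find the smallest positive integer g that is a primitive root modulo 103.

φ(103) = 103 − 1 = 102 = 2 · 3 · 17.
g is a primitive root iff g^(102/q) ≢ 1 (mod 103) for each prime q ∈ {2, 3, 17}.
g = 2: 2^51 ≡ 1 — hits 1, so not a primitive root.
g = 3: 3^51 ≡ 102; 3^34 ≡ 1 — hits 1, so not a primitive root.
g = 4: 4^51 ≡ 1 — hits 1, so not a primitive root.
g = 5: 5^51 ≡ 102; 5^34 ≡ 56; 5^6 ≡ 72 — none is 1, so 5 is a primitive root.
The smallest primitive root modulo 103 is 5.

5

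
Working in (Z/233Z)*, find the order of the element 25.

116

The order of 25 must divide φ(233) = 233 − 1 = 232 = 2^3 · 29.
Divisors of 232: 1, 2, 4, 8, 29, 58, 116, 232.
Test each divisor d:
25^1 ≡ 25 (mod 233)
25^2 ≡ 159 (mod 233)
25^4 ≡ 117 (mod 233)
25^8 ≡ 175 (mod 233)
25^29 ≡ 144 (mod 233)
25^58 ≡ 232 (mod 233)
25^116 ≡ 1 (mod 233) ✓
The smallest such exponent is 116, so the order of 25 is 116.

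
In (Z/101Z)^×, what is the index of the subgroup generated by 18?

1

Since 18 ∈ (Z/101Z)^×, its order divides φ(101) = 101 − 1 = 100 = 2^2 · 5^2.
Divisors of 100: 1, 2, 4, 5, 10, 20, 25, 50, 100.
Test each divisor d:
18^1 ≡ 18 (mod 101)
18^2 ≡ 21 (mod 101)
18^4 ≡ 37 (mod 101)
18^5 ≡ 60 (mod 101)
18^10 ≡ 65 (mod 101)
18^20 ≡ 84 (mod 101)
18^25 ≡ 91 (mod 101)
18^50 ≡ 100 (mod 101)
18^100 ≡ 1 (mod 101) ✓
So ord_101(18) = 100, hence |⟨18⟩| = 100.
Index = |(Z/101Z)^×| / |⟨18⟩| = 100 / 100 = 1.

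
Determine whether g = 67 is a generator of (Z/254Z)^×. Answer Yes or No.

φ(254) = φ(2)·φ(127) = 1·126 = 126 = 2 · 3^2 · 7.
67 is a primitive root mod 254 iff 67^(φ(254)/q) ≢ 1 for every prime q | φ(254), i.e. q ∈ {2, 3, 7}.
67^63 ≡ 253 (mod 254)  [q = 2: ≢ 1 ✓]
67^42 ≡ 107 (mod 254)  [q = 3: ≢ 1 ✓]
67^18 ≡ 131 (mod 254)  [q = 7: ≢ 1 ✓]
Every test exponent gives a nontrivial residue, hence 67 generates the full group.

Yes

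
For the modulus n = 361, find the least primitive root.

φ(361) = φ(19^2) = 19·(19−1) = 342 = 2 · 3^2 · 19.
Test candidates g = 2, 3, … against the prime factors q ∈ {2, 3, 19} of φ(361): g is a generator iff g^(342/q) ≢ 1 for every such q.
g = 2: 2^171 ≡ 360; 2^114 ≡ 292; 2^18 ≡ 58 — none is 1, so 2 is a primitive root.
So 2 is the smallest generator of (Z/361Z)^×.

2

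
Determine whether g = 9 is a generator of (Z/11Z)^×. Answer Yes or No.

No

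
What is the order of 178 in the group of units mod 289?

By Lagrange's theorem, ord_289(178) divides φ(289) = φ(17^2) = 17·(17−1) = 272 = 2^4 · 17.
Divisors of 272: 1, 2, 4, 8, 16, 17, 34, 68, 136, 272.
Evaluate successive powers at the divisors of 272:
178^1 ≡ 178 (mod 289)
178^2 ≡ 183 (mod 289)
178^4 ≡ 254 (mod 289)
178^8 ≡ 69 (mod 289)
178^16 ≡ 137 (mod 289)
178^17 ≡ 110 (mod 289)
178^34 ≡ 251 (mod 289)
178^68 ≡ 288 (mod 289)
178^136 ≡ 1 (mod 289) ✓
Therefore the multiplicative order of 178 modulo 289 is 136.

136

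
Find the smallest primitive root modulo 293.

2

φ(293) = 293 − 1 = 292 = 2^2 · 73.
Test candidates g = 2, 3, … against the prime factors q ∈ {2, 73} of φ(293): g is a generator iff g^(292/q) ≢ 1 for every such q.
g = 2: 2^146 ≡ 292; 2^4 ≡ 16 — none is 1, so 2 is a primitive root.
Hence the least primitive root of 293 is 2.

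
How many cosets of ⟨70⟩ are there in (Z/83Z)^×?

2

By Lagrange's theorem, ord_83(70) divides φ(83) = 83 − 1 = 82 = 2 · 41.
Divisors of 82: 1, 2, 41, 82.
Test each divisor d:
70^1 ≡ 70 (mod 83)
70^2 ≡ 3 (mod 83)
70^41 ≡ 1 (mod 83) ✓
Thus |⟨70⟩| = ord(70) = 41.
The index is φ(83) / ord(70) = 82 / 41 = 2.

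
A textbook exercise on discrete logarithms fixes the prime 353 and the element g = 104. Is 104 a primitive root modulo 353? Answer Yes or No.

Yes

φ(353) = 353 − 1 = 352 = 2^5 · 11.
Test 104^(352/q) mod 353 for each prime factor q of 352:
104^176 ≡ 352 (mod 353)  [q = 2: ≢ 1 ✓]
104^32 ≡ 337 (mod 353)  [q = 11: ≢ 1 ✓]
None equal 1, so ord_353(104) = 352: 104 is a primitive root.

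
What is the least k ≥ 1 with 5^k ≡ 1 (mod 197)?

196

The order of 5 must divide φ(197) = 197 − 1 = 196 = 2^2 · 7^2.
Divisors of 196: 1, 2, 4, 7, 14, 28, 49, 98, 196.
Compute 5^d (mod 197) for the divisors d until we hit 1:
5^1 ≡ 5
5^2 ≡ 25
5^4 ≡ 34
5^7 ≡ 113
5^14 ≡ 161
5^28 ≡ 114
5^49 ≡ 183
5^98 ≡ 196
5^196 ≡ 1
The smallest such exponent is 196, so the order of 5 is 196.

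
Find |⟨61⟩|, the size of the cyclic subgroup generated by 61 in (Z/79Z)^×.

By Lagrange's theorem, ord_79(61) divides φ(79) = 79 − 1 = 78 = 2 · 3 · 13.
Divisors of 78: 1, 2, 3, 6, 13, 26, 39, 78.
Test each divisor d:
61^1 ≡ 61
61^2 ≡ 8
61^3 ≡ 14
61^6 ≡ 38
61^13 ≡ 78
61^26 ≡ 1
The smallest such exponent is 26, so the order of 61 is 26.

26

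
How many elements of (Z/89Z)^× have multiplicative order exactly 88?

40

φ(89) = 89 − 1 = 88 = 2^3 · 11.
Since (Z/89Z)^× is cyclic of order 88, the number of elements of order d is φ(d) when d | 88 and 0 otherwise.
88 = 2^3 · 11 divides 88, and φ(88) = 40.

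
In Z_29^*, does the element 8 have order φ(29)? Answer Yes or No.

φ(29) = 29 − 1 = 28 = 2^2 · 7.
It suffices to check that the order of 8 is not a proper divisor of 28: compute 8^(28/q) for q ∈ {2, 7}.
8^14 ≡ 28 (mod 29)  [q = 2: ≢ 1 ✓]
8^4 ≡ 7 (mod 29)  [q = 7: ≢ 1 ✓]
Every test exponent gives a nontrivial residue, hence 8 generates the full group.

Yes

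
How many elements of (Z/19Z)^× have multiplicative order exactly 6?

φ(19) = 19 − 1 = 18 = 2 · 3^2.
(Z/19Z)^× is cyclic (|G| = 18); a cyclic group of order m has exactly φ(d) elements of each order d | m, and none otherwise.
6 = 2 · 3 divides 18, and φ(6) = 2.

2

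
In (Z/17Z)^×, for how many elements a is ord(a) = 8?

4

φ(17) = 17 − 1 = 16 = 2^4.
In a cyclic group of order 16, there are φ(d) elements of order d for each divisor d of 16, and zero for non-divisors.
8 = 2^3 divides 16, and φ(8) = 4.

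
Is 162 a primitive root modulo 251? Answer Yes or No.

Yes

φ(251) = 251 − 1 = 250 = 2 · 5^3.
162 is a primitive root mod 251 iff 162^(φ(251)/q) ≢ 1 for every prime q | φ(251), i.e. q ∈ {2, 5}.
162^125 ≡ 250 (mod 251)  [q = 2: ≢ 1 ✓]
162^50 ≡ 149 (mod 251)  [q = 5: ≢ 1 ✓]
All checks pass, so 162 has order 250 and is a primitive root modulo 251.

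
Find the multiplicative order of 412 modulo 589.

90

ord(412) | φ(589) = φ(19·31) = (19−1)·(31−1) = 18·30 = 540 = 2^2 · 3^3 · 5.
Divisors of 540: 1, 2, 3, 4, 5, 6, 9, 10, 12, 15, 18, 20, 27, 30, 36, 45, 54, 60, 90, 108, 135, 180, 270, 540.
Compute 412^d (mod 589) for the divisors d until we hit 1:
412^1 ≡ 412 (mod 589)
412^2 ≡ 112 (mod 589)
412^3 ≡ 202 (mod 589)
412^4 ≡ 175 (mod 589)
412^5 ≡ 242 (mod 589)
412^6 ≡ 163 (mod 589)
412^9 ≡ 531 (mod 589)
412^10 ≡ 253 (mod 589)
412^12 ≡ 64 (mod 589)
412^15 ≡ 559 (mod 589)
412^18 ≡ 419 (mod 589)
412^20 ≡ 397 (mod 589)
412^27 ≡ 436 (mod 589)
412^30 ≡ 311 (mod 589)
412^36 ≡ 39 (mod 589)
412^45 ≡ 94 (mod 589)
412^54 ≡ 438 (mod 589)
412^60 ≡ 125 (mod 589)
412^90 ≡ 1 (mod 589) ✓
Therefore the multiplicative order of 412 modulo 589 is 90.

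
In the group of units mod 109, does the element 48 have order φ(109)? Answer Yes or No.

No

φ(109) = 109 − 1 = 108 = 2^2 · 3^3.
An element g generates (Z/109Z)^× iff g^(108/q) ≢ 1 (mod 109) for each prime q ∈ {2, 3}.
48^54 ≡ 1 (mod 109)  [q = 2: ≡ 1 ✗]
48^36 ≡ 63 (mod 109)  [q = 3: ≢ 1 ✓]
Since 48^54 ≡ 1, the order of 48 divides 54 < 108, so 48 is not a primitive root.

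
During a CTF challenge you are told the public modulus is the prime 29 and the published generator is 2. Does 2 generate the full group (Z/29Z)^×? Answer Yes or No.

Yes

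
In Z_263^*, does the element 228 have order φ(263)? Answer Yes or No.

φ(263) = 263 − 1 = 262 = 2 · 131.
228 is a primitive root mod 263 iff 228^(φ(263)/q) ≢ 1 for every prime q | φ(263), i.e. q ∈ {2, 131}.
228^131 ≡ 262 (mod 263)  [q = 2: ≢ 1 ✓]
228^2 ≡ 173 (mod 263)  [q = 131: ≢ 1 ✓]
Every test exponent gives a nontrivial residue, hence 228 generates the full group.

Yes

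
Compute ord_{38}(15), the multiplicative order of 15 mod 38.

Since 15 ∈ (Z/38Z)^×, its order divides φ(38) = φ(2)·φ(19) = 1·18 = 18 = 2 · 3^2.
Divisors of 18: 1, 2, 3, 6, 9, 18.
Evaluate successive powers at the divisors of 18:
15^1 ≡ 15 (mod 38)
15^2 ≡ 35 (mod 38)
15^3 ≡ 31 (mod 38)
15^6 ≡ 11 (mod 38)
15^9 ≡ 37 (mod 38)
15^18 ≡ 1 (mod 38) ✓
The smallest such exponent is 18, so the order of 15 is 18.

18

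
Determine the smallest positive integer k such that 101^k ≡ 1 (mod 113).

ord(101) | φ(113) = 113 − 1 = 112 = 2^4 · 7.
Divisors of 112: 1, 2, 4, 7, 8, 14, 16, 28, 56, 112.
Evaluate successive powers at the divisors of 112:
101^1 ≡ 101 (mod 113)
101^2 ≡ 31 (mod 113)
101^4 ≡ 57 (mod 113)
101^7 ≡ 40 (mod 113)
101^8 ≡ 85 (mod 113)
101^14 ≡ 18 (mod 113)
101^16 ≡ 106 (mod 113)
101^28 ≡ 98 (mod 113)
101^56 ≡ 112 (mod 113)
101^112 ≡ 1 (mod 113) ✓
Hence ord(101) = 112.

112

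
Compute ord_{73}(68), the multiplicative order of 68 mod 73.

By Lagrange's theorem, ord_73(68) divides φ(73) = 73 − 1 = 72 = 2^3 · 3^2.
Divisors of 72: 1, 2, 3, 4, 6, 8, 9, 12, 18, 24, 36, 72.
Compute 68^d (mod 73) for the divisors d until we hit 1:
68^1 ≡ 68 (mod 73)
68^2 ≡ 25 (mod 73)
68^3 ≡ 21 (mod 73)
68^4 ≡ 41 (mod 73)
68^6 ≡ 3 (mod 73)
68^8 ≡ 2 (mod 73)
68^9 ≡ 63 (mod 73)
68^12 ≡ 9 (mod 73)
68^18 ≡ 27 (mod 73)
68^24 ≡ 8 (mod 73)
68^36 ≡ 72 (mod 73)
68^72 ≡ 1 (mod 73) ✓
So ord_73(68) = 72.

72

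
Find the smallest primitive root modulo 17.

φ(17) = 17 − 1 = 16 = 2^4.
Test candidates g = 2, 3, … against the prime factors q ∈ {2} of φ(17): g is a generator iff g^(16/q) ≢ 1 for every such q.
g = 2: 2^8 ≡ 1 — hits 1, so not a primitive root.
g = 3: 3^8 ≡ 16 — none is 1, so 3 is a primitive root.
Hence the least primitive root of 17 is 3.

3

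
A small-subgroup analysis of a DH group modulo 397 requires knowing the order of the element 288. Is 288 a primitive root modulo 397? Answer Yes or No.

Yes

φ(397) = 397 − 1 = 396 = 2^2 · 3^2 · 11.
It suffices to check that the order of 288 is not a proper divisor of 396: compute 288^(396/q) for q ∈ {2, 3, 11}.
288^198 ≡ 396 (mod 397)  [q = 2: ≢ 1 ✓]
288^132 ≡ 362 (mod 397)  [q = 3: ≢ 1 ✓]
288^36 ≡ 273 (mod 397)  [q = 11: ≢ 1 ✓]
None equal 1, so ord_397(288) = 396: 288 is a primitive root.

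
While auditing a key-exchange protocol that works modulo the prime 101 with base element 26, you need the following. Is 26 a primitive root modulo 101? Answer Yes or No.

Yes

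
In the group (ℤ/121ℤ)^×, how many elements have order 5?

4

φ(121) = φ(11^2) = 11·(11−1) = 110 = 2 · 5 · 11.
In a cyclic group of order 110, there are φ(d) elements of order d for each divisor d of 110, and zero for non-divisors.
5 | 110, and φ(5) = 5 − 1 = 4.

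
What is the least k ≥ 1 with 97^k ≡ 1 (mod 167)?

83

Since 97 ∈ (Z/167Z)^×, its order divides φ(167) = 167 − 1 = 166 = 2 · 83.
Divisors of 166: 1, 2, 83, 166.
Compute 97^d (mod 167) for the divisors d until we hit 1:
97^1 ≡ 97
97^2 ≡ 57
97^83 ≡ 1
So ord_167(97) = 83.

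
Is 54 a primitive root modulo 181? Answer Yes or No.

Yes

φ(181) = 181 − 1 = 180 = 2^2 · 3^2 · 5.
It suffices to check that the order of 54 is not a proper divisor of 180: compute 54^(180/q) for q ∈ {2, 3, 5}.
54^90 ≡ 180 (mod 181)  [q = 2: ≢ 1 ✓]
54^60 ≡ 48 (mod 181)  [q = 3: ≢ 1 ✓]
54^36 ≡ 135 (mod 181)  [q = 5: ≢ 1 ✓]
Every test exponent gives a nontrivial residue, hence 54 generates the full group.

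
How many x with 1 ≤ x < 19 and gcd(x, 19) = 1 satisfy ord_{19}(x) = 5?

0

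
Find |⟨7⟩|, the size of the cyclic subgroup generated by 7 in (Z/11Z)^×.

10

The order of 7 must divide φ(11) = 11 − 1 = 10 = 2 · 5.
Divisors of 10: 1, 2, 5, 10.
Evaluate successive powers at the divisors of 10:
7^1 ≡ 7 (mod 11)
7^2 ≡ 5 (mod 11)
7^5 ≡ 10 (mod 11)
7^10 ≡ 1 (mod 11) ✓
The smallest such exponent is 10, so the order of 7 is 10.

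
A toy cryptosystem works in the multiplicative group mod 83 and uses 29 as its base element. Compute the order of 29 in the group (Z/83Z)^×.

41

ord(29) | φ(83) = 83 − 1 = 82 = 2 · 41.
Divisors of 82: 1, 2, 41, 82.
Test each divisor d:
29^1 ≡ 29
29^2 ≡ 11
29^41 ≡ 1
So ord_83(29) = 41.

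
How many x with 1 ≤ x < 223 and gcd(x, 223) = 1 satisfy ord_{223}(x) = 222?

72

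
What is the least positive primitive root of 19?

φ(19) = 19 − 1 = 18 = 2 · 3^2.
Test candidates g = 2, 3, … against the prime factors q ∈ {2, 3} of φ(19): g is a generator iff g^(18/q) ≢ 1 for every such q.
g = 2: 2^9 ≡ 18; 2^6 ≡ 7 — none is 1, so 2 is a primitive root.
The smallest primitive root modulo 19 is 2.

2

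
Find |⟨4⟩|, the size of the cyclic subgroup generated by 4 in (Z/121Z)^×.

By Lagrange's theorem, ord_121(4) divides φ(121) = φ(11^2) = 11·(11−1) = 110 = 2 · 5 · 11.
Divisors of 110: 1, 2, 5, 10, 11, 22, 55, 110.
Compute 4^d (mod 121) for the divisors d until we hit 1:
4^1 ≡ 4 (mod 121)
4^2 ≡ 16 (mod 121)
4^5 ≡ 56 (mod 121)
4^10 ≡ 111 (mod 121)
4^11 ≡ 81 (mod 121)
4^22 ≡ 27 (mod 121)
4^55 ≡ 1 (mod 121) ✓
Hence ord(4) = 55.

55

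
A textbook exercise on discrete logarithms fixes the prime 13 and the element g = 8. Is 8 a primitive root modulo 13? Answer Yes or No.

No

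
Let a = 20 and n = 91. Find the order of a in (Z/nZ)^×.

By Lagrange's theorem, ord_91(20) divides φ(91) = φ(7·13) = (7−1)·(13−1) = 6·12 = 72 = 2^3 · 3^2.
Divisors of 72: 1, 2, 3, 4, 6, 8, 9, 12, 18, 24, 36, 72.
Check 20^d mod 91 for each divisor in increasing order:
20^1 ≡ 20
20^2 ≡ 36
20^3 ≡ 83
20^4 ≡ 22
20^6 ≡ 64
20^8 ≡ 29
20^9 ≡ 34
20^12 ≡ 1
The smallest such exponent is 12, so the order of 20 is 12.

12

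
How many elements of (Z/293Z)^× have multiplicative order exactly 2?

1

φ(293) = 293 − 1 = 292 = 2^2 · 73.
Since (Z/293Z)^× is cyclic of order 292, the number of elements of order d is φ(d) when d | 292 and 0 otherwise.
2 | 292, and φ(2) = 2 − 1 = 1.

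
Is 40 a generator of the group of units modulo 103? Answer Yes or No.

φ(103) = 103 − 1 = 102 = 2 · 3 · 17.
An element g generates (Z/103Z)^× iff g^(102/q) ≢ 1 (mod 103) for each prime q ∈ {2, 3, 17}.
40^51 ≡ 102 (mod 103)  [q = 2: ≢ 1 ✓]
40^34 ≡ 56 (mod 103)  [q = 3: ≢ 1 ✓]
40^6 ≡ 30 (mod 103)  [q = 17: ≢ 1 ✓]
All checks pass, so 40 has order 102 and is a primitive root modulo 103.

Yes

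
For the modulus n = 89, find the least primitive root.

φ(89) = 89 − 1 = 88 = 2^3 · 11.
Test candidates g = 2, 3, … against the prime factors q ∈ {2, 11} of φ(89): g is a generator iff g^(88/q) ≢ 1 for every such q.
g = 2: 2^44 ≡ 1 — hits 1, so not a primitive root.
g = 3: 3^44 ≡ 88; 3^8 ≡ 64 — none is 1, so 3 is a primitive root.
The smallest primitive root modulo 89 is 3.

3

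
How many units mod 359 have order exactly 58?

φ(359) = 359 − 1 = 358 = 2 · 179.
In a cyclic group of order 358, there are φ(d) elements of order d for each divisor d of 358, and zero for non-divisors.
Since 58 ∤ 358, the count is 0.

0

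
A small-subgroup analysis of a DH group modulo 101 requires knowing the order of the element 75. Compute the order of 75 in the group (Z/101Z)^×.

100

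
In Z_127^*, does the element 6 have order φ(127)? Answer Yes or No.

Yes

φ(127) = 127 − 1 = 126 = 2 · 3^2 · 7.
An element g generates (Z/127Z)^× iff g^(126/q) ≢ 1 (mod 127) for each prime q ∈ {2, 3, 7}.
6^63 ≡ 126 (mod 127)  [q = 2: ≢ 1 ✓]
6^42 ≡ 107 (mod 127)  [q = 3: ≢ 1 ✓]
6^18 ≡ 64 (mod 127)  [q = 7: ≢ 1 ✓]
All checks pass, so 6 has order 126 and is a primitive root modulo 127.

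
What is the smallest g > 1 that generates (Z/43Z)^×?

φ(43) = 43 − 1 = 42 = 2 · 3 · 7.
Test candidates g = 2, 3, … against the prime factors q ∈ {2, 3, 7} of φ(43): g is a generator iff g^(42/q) ≢ 1 for every such q.
g = 2: 2^21 ≡ 42; 2^14 ≡ 1 — hits 1, so not a primitive root.
g = 3: 3^21 ≡ 42; 3^14 ≡ 36; 3^6 ≡ 41 — none is 1, so 3 is a primitive root.
The smallest primitive root modulo 43 is 3.

3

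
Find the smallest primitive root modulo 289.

3

φ(289) = φ(17^2) = 17·(17−1) = 272 = 2^4 · 17.
g is a primitive root iff g^(272/q) ≢ 1 (mod 289) for each prime q ∈ {2, 17}.
g = 2: 2^136 ≡ 1 — hits 1, so not a primitive root.
g = 3: 3^136 ≡ 288; 3^16 ≡ 171 — none is 1, so 3 is a primitive root.
The smallest primitive root modulo 289 is 3.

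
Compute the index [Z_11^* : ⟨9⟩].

2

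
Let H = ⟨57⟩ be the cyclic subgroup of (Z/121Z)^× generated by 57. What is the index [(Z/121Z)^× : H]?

1

Since 57 ∈ (Z/121Z)^×, its order divides φ(121) = φ(11^2) = 11·(11−1) = 110 = 2 · 5 · 11.
Divisors of 110: 1, 2, 5, 10, 11, 22, 55, 110.
Evaluate successive powers at the divisors of 110:
57^1 ≡ 57 (mod 121)
57^2 ≡ 103 (mod 121)
57^5 ≡ 76 (mod 121)
57^10 ≡ 89 (mod 121)
57^11 ≡ 112 (mod 121)
57^22 ≡ 81 (mod 121)
57^55 ≡ 120 (mod 121)
57^110 ≡ 1 (mod 121) ✓
The order of 57 is 110, so the subgroup it generates has 110 elements.
[(Z/121Z)^× : ⟨57⟩] = 110/110 = 1.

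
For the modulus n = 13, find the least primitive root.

2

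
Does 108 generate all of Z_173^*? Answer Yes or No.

Yes

φ(173) = 173 − 1 = 172 = 2^2 · 43.
Test 108^(172/q) mod 173 for each prime factor q of 172:
108^86 ≡ 172 (mod 173)  [q = 2: ≢ 1 ✓]
108^4 ≡ 139 (mod 173)  [q = 43: ≢ 1 ✓]
None equal 1, so ord_173(108) = 172: 108 is a primitive root.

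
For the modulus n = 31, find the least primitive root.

3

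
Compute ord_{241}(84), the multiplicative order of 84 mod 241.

By Lagrange's theorem, ord_241(84) divides φ(241) = 241 − 1 = 240 = 2^4 · 3 · 5.
Divisors of 240: 1, 2, 3, 4, 5, 6, 8, 10, 12, 15, 16, 20, 24, 30, 40, 48, 60, 80, 120, 240.
Test each divisor d:
84^1 ≡ 84 (mod 241)
84^2 ≡ 67 (mod 241)
84^3 ≡ 85 (mod 241)
84^4 ≡ 151 (mod 241)
84^5 ≡ 152 (mod 241)
84^6 ≡ 236 (mod 241)
84^8 ≡ 147 (mod 241)
84^10 ≡ 209 (mod 241)
84^12 ≡ 25 (mod 241)
84^15 ≡ 197 (mod 241)
84^16 ≡ 160 (mod 241)
84^20 ≡ 60 (mod 241)
84^24 ≡ 143 (mod 241)
84^30 ≡ 8 (mod 241)
84^40 ≡ 226 (mod 241)
84^48 ≡ 205 (mod 241)
84^60 ≡ 64 (mod 241)
84^80 ≡ 225 (mod 241)
84^120 ≡ 240 (mod 241)
84^240 ≡ 1 (mod 241) ✓
So ord_241(84) = 240.

240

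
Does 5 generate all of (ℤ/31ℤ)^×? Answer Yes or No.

No

φ(31) = 31 − 1 = 30 = 2 · 3 · 5.
It suffices to check that the order of 5 is not a proper divisor of 30: compute 5^(30/q) for q ∈ {2, 3, 5}.
5^15 ≡ 1 (mod 31)  [q = 2: ≡ 1 ✗]
5^10 ≡ 5 (mod 31)  [q = 3: ≢ 1 ✓]
5^6 ≡ 1 (mod 31)  [q = 5: ≡ 1 ✗]
The check at q = 2 fails, so 5 generates a proper subgroup.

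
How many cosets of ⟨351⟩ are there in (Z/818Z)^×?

3

ord(351) | φ(818) = φ(2)·φ(409) = 1·408 = 408 = 2^3 · 3 · 17.
Divisors of 408: 1, 2, 3, 4, 6, 8, 12, 17, 24, 34, 51, 68, 102, 136, 204, 408.
Check 351^d mod 818 for each divisor in increasing order:
351^1 ≡ 351
351^2 ≡ 501
351^3 ≡ 799
351^4 ≡ 693
351^6 ≡ 361
351^8 ≡ 83
351^12 ≡ 259
351^17 ≡ 31
351^24 ≡ 5
351^34 ≡ 143
351^51 ≡ 343
351^68 ≡ 817
351^102 ≡ 675
351^136 ≡ 1
Thus |⟨351⟩| = ord(351) = 136.
[(Z/818Z)^× : ⟨351⟩] = 408/136 = 3.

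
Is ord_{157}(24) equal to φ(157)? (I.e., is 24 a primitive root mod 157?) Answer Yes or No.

Yes

φ(157) = 157 − 1 = 156 = 2^2 · 3 · 13.
24 is a primitive root mod 157 iff 24^(φ(157)/q) ≢ 1 for every prime q | φ(157), i.e. q ∈ {2, 3, 13}.
24^78 ≡ 156 (mod 157)  [q = 2: ≢ 1 ✓]
24^52 ≡ 12 (mod 157)  [q = 3: ≢ 1 ✓]
24^12 ≡ 14 (mod 157)  [q = 13: ≢ 1 ✓]
None equal 1, so ord_157(24) = 156: 24 is a primitive root.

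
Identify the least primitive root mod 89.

3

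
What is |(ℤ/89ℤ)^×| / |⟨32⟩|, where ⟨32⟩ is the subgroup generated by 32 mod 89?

By Lagrange's theorem, ord_89(32) divides φ(89) = 89 − 1 = 88 = 2^3 · 11.
Divisors of 88: 1, 2, 4, 8, 11, 22, 44, 88.
Evaluate successive powers at the divisors of 88:
32^1 ≡ 32 (mod 89)
32^2 ≡ 45 (mod 89)
32^4 ≡ 67 (mod 89)
32^8 ≡ 39 (mod 89)
32^11 ≡ 1 (mod 89) ✓
The order of 32 is 11, so the subgroup it generates has 11 elements.
Index = |(Z/89Z)^×| / |⟨32⟩| = 88 / 11 = 8.

8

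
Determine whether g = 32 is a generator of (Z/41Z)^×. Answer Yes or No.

No

φ(41) = 41 − 1 = 40 = 2^3 · 5.
It suffices to check that the order of 32 is not a proper divisor of 40: compute 32^(40/q) for q ∈ {2, 5}.
32^20 ≡ 1 (mod 41)  [q = 2: ≡ 1 ✗]
32^8 ≡ 1 (mod 41)  [q = 5: ≡ 1 ✗]
32^20 ≡ 1 shows ord(32) | 20, strictly less than φ(41); not a primitive root.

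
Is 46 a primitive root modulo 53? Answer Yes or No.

φ(53) = 53 − 1 = 52 = 2^2 · 13.
It suffices to check that the order of 46 is not a proper divisor of 52: compute 46^(52/q) for q ∈ {2, 13}.
46^26 ≡ 1 (mod 53)  [q = 2: ≡ 1 ✗]
46^4 ≡ 16 (mod 53)  [q = 13: ≢ 1 ✓]
The check at q = 2 fails, so 46 generates a proper subgroup.

No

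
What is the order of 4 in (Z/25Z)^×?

10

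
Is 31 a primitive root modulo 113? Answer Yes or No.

φ(113) = 113 − 1 = 112 = 2^4 · 7.
31 is a primitive root mod 113 iff 31^(φ(113)/q) ≢ 1 for every prime q | φ(113), i.e. q ∈ {2, 7}.
31^56 ≡ 1 (mod 113)  [q = 2: ≡ 1 ✗]
31^16 ≡ 49 (mod 113)  [q = 7: ≢ 1 ✓]
The check at q = 2 fails, so 31 generates a proper subgroup.

No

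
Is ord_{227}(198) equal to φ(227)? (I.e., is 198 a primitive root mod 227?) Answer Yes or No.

φ(227) = 227 − 1 = 226 = 2 · 113.
It suffices to check that the order of 198 is not a proper divisor of 226: compute 198^(226/q) for q ∈ {2, 113}.
198^113 ≡ 226 (mod 227)  [q = 2: ≢ 1 ✓]
198^2 ≡ 160 (mod 227)  [q = 113: ≢ 1 ✓]
All checks pass, so 198 has order 226 and is a primitive root modulo 227.

Yes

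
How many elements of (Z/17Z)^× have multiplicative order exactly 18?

0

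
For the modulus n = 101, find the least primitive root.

φ(101) = 101 − 1 = 100 = 2^2 · 5^2.
g is a primitive root iff g^(100/q) ≢ 1 (mod 101) for each prime q ∈ {2, 5}.
g = 2: 2^50 ≡ 100; 2^20 ≡ 95 — none is 1, so 2 is a primitive root.
Hence the least primitive root of 101 is 2.

2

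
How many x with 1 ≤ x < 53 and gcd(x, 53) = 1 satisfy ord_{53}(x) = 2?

1

φ(53) = 53 − 1 = 52 = 2^2 · 13.
In a cyclic group of order 52, there are φ(d) elements of order d for each divisor d of 52, and zero for non-divisors.
2 | 52, and φ(2) = 2 − 1 = 1.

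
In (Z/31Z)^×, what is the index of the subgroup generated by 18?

By Lagrange's theorem, ord_31(18) divides φ(31) = 31 − 1 = 30 = 2 · 3 · 5.
Divisors of 30: 1, 2, 3, 5, 6, 10, 15, 30.
Evaluate successive powers at the divisors of 30:
18^1 ≡ 18 (mod 31)
18^2 ≡ 14 (mod 31)
18^3 ≡ 4 (mod 31)
18^5 ≡ 25 (mod 31)
18^6 ≡ 16 (mod 31)
18^10 ≡ 5 (mod 31)
18^15 ≡ 1 (mod 31) ✓
Thus |⟨18⟩| = ord(18) = 15.
The index is φ(31) / ord(18) = 30 / 15 = 2.

2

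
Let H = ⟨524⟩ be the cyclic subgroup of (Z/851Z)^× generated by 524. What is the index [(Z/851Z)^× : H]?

ord(524) | φ(851) = φ(23·37) = (23−1)·(37−1) = 22·36 = 792 = 2^3 · 3^2 · 11.
Divisors of 792: 1, 2, 3, 4, 6, 8, 9, 11, 12, 18, 22, 24, 33, 36, 44, 66, 72, 88, 99, 132, 198, 264, 396, 792.
Compute 524^d (mod 851) for the divisors d until we hit 1:
524^1 ≡ 524
524^2 ≡ 554
524^3 ≡ 105
524^4 ≡ 556
524^6 ≡ 813
524^8 ≡ 223
524^9 ≡ 265
524^11 ≡ 438
524^12 ≡ 593
524^18 ≡ 443
524^22 ≡ 369
524^24 ≡ 186
524^33 ≡ 783
524^36 ≡ 519
524^44 ≡ 1
The order of 524 is 44, so the subgroup it generates has 44 elements.
[(Z/851Z)^× : ⟨524⟩] = 792/44 = 18.

18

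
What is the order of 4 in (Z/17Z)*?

The order of 4 must divide φ(17) = 17 − 1 = 16 = 2^4.
Divisors of 16: 1, 2, 4, 8, 16.
Check 4^d mod 17 for each divisor in increasing order:
4^1 ≡ 4 (mod 17)
4^2 ≡ 16 (mod 17)
4^4 ≡ 1 (mod 17) ✓
So ord_17(4) = 4.

4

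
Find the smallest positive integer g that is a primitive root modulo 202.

3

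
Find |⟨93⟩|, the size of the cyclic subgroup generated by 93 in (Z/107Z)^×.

106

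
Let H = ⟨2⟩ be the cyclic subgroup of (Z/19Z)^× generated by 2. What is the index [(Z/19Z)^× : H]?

1

The order of 2 must divide φ(19) = 19 − 1 = 18 = 2 · 3^2.
Divisors of 18: 1, 2, 3, 6, 9, 18.
Check 2^d mod 19 for each divisor in increasing order:
2^1 ≡ 2 (mod 19)
2^2 ≡ 4 (mod 19)
2^3 ≡ 8 (mod 19)
2^6 ≡ 7 (mod 19)
2^9 ≡ 18 (mod 19)
2^18 ≡ 1 (mod 19) ✓
The order of 2 is 18, so the subgroup it generates has 18 elements.
[(Z/19Z)^× : ⟨2⟩] = 18/18 = 1.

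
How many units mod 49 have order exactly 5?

0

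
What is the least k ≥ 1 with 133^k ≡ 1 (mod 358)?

178

ord(133) | φ(358) = φ(2)·φ(179) = 1·178 = 178 = 2 · 89.
Divisors of 178: 1, 2, 89, 178.
Evaluate successive powers at the divisors of 178:
133^1 ≡ 133
133^2 ≡ 147
133^89 ≡ 357
133^178 ≡ 1
So ord_358(133) = 178.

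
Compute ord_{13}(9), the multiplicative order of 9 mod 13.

3

The order of 9 must divide φ(13) = 13 − 1 = 12 = 2^2 · 3.
Divisors of 12: 1, 2, 3, 4, 6, 12.
Compute 9^d (mod 13) for the divisors d until we hit 1:
9^1 ≡ 9
9^2 ≡ 3
9^3 ≡ 1
Therefore the multiplicative order of 9 modulo 13 is 3.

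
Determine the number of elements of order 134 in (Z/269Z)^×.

66

φ(269) = 269 − 1 = 268 = 2^2 · 67.
Since (Z/269Z)^× is cyclic of order 268, the number of elements of order d is φ(d) when d | 268 and 0 otherwise.
134 = 2 · 67 divides 268, and φ(134) = 66.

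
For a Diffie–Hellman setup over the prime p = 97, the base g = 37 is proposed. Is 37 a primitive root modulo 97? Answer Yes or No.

Yes

φ(97) = 97 − 1 = 96 = 2^5 · 3.
It suffices to check that the order of 37 is not a proper divisor of 96: compute 37^(96/q) for q ∈ {2, 3}.
37^48 ≡ 96 (mod 97)  [q = 2: ≢ 1 ✓]
37^32 ≡ 35 (mod 97)  [q = 3: ≢ 1 ✓]
All checks pass, so 37 has order 96 and is a primitive root modulo 97.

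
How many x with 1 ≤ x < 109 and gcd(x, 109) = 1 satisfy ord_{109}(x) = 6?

2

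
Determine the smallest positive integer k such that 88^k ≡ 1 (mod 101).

ord(88) | φ(101) = 101 − 1 = 100 = 2^2 · 5^2.
Divisors of 100: 1, 2, 4, 5, 10, 20, 25, 50, 100.
Check 88^d mod 101 for each divisor in increasing order:
88^1 ≡ 88 (mod 101)
88^2 ≡ 68 (mod 101)
88^4 ≡ 79 (mod 101)
88^5 ≡ 84 (mod 101)
88^10 ≡ 87 (mod 101)
88^20 ≡ 95 (mod 101)
88^25 ≡ 1 (mod 101) ✓
Hence ord(88) = 25.

25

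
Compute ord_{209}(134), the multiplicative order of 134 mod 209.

10

Since 134 ∈ (Z/209Z)^×, its order divides φ(209) = φ(11·19) = (11−1)·(19−1) = 10·18 = 180 = 2^2 · 3^2 · 5.
Divisors of 180: 1, 2, 3, 4, 5, 6, 9, 10, 12, 15, 18, 20, 30, 36, 45, 60, 90, 180.
Test each divisor d:
134^1 ≡ 134
134^2 ≡ 191
134^3 ≡ 96
134^4 ≡ 115
134^5 ≡ 153
134^6 ≡ 20
134^9 ≡ 39
134^10 ≡ 1
Therefore the multiplicative order of 134 modulo 209 is 10.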